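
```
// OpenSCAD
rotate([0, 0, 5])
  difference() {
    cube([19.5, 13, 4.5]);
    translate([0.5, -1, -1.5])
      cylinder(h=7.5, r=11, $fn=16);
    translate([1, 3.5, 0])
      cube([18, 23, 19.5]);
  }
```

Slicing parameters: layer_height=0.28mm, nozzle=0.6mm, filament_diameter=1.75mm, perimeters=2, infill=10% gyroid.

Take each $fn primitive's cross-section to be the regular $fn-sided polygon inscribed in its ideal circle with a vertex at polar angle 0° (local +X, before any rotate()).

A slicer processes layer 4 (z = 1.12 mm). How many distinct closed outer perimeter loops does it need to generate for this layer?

At z = 1.12 mm: the 19.5×13 cube contributes its full rectangle; the cylinder at (0.5, -1): section is a regular 16-gon, circumradius r=11; the cube at (1, 3.5) (footprint 18×23) is included at this height; After the difference (first − rest): starting from the 19.5×13 cube, the r=11 cylinder at (0.5, -1) partially overlaps it — only the 86.68 mm² overlap (of its 370.44 mm²) is removed, clipping the outline; the 18×23 cube at (1, 3.5) partially overlaps it — only the 129.08 mm² overlap (of its 414.00 mm²) is removed, clipping the outline — 2 connected regions; (whole slice rotated 5° about Z — lengths, areas and connectivity unchanged). The result has 2 disconnected regions.

2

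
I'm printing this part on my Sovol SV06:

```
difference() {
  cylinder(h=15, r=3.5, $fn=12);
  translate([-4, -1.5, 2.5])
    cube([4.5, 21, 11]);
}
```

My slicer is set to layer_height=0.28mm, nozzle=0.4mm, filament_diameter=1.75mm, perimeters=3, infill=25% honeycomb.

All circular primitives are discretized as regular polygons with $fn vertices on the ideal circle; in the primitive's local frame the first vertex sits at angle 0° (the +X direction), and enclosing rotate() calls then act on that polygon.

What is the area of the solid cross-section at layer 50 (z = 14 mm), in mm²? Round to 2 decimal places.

36.75 mm²

At z = 14 mm: the r=3.5 cylinder gives a regular 12-gon of circumradius 3.5 (constant along its height) (area = (12/2)·3.500²·sin(360°/12) = 36.75 mm²); the cube at (-4, -1.5) is absent (z outside [2.5, 13.5]); Subtracting the remaining from the first: none of the subtracted shapes is present at this height, so the r=3.5 cylinder is unchanged — area = 36.75 mm². Overall, the cross-section is a single solid region. Net area = 36.75 mm².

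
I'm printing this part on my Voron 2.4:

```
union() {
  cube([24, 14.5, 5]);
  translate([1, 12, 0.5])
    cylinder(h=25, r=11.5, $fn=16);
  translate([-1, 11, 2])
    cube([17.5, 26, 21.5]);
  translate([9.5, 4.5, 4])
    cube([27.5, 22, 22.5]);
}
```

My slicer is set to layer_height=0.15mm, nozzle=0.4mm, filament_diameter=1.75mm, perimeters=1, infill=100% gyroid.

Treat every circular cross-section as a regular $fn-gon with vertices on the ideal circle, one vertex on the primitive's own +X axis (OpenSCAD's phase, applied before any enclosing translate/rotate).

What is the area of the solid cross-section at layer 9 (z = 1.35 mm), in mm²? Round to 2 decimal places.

At z = 1.35 mm: the cube is present — its section is the full 24×14.5 rectangle (area 348.00 mm²); the cylinder at (1, 12): section is a regular 16-gon, circumradius r=11.5 (area = (16/2)·11.500²·sin(360°/16) = 404.88 mm²); the cube at (-1, 11) is absent (z outside [2, 23.5]); the cube at (9.5, 4.5) does not reach this height (z outside [4, 26.5]); Combining (union): the regions partially overlap — summed areas 752.88 mm² minus the doubly-counted overlap 143.25 mm² gives 609.63 mm² — area = 609.63 mm². Overall, the cross-section is a single solid region. Net area = 609.63 mm².

609.63 mm²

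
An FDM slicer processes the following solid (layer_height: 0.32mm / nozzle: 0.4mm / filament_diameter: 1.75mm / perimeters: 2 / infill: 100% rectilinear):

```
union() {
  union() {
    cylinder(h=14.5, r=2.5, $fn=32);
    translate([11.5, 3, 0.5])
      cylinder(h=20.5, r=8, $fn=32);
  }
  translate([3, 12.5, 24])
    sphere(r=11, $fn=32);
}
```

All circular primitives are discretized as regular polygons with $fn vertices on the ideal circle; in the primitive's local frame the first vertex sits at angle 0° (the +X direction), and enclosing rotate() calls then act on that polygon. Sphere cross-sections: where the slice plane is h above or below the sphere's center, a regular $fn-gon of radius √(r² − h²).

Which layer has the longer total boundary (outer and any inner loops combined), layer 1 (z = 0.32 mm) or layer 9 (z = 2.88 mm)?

Layer 1 (z = 0.32): the r=2.5 cylinder contributes a regular 32-gon of circumradius 2.5 (perimeter = 2·32·2.500·sin(180°/32) = 15.68 mm); the cylinder at (11.5, 3) is absent (z outside [0.5, 21]); Combining (union): only the r=2.5 cylinder is present, so the union is just that shape — boundary = 15.68 mm; the sphere at (3, 12.5) does not reach this height (|z−center|=23.680 > r=11); Taking the union: only that combined region is present, so the union is just that shape — boundary = 15.68 mm. So its perimeter = 15.68 mm. Layer 9 (z = 2.88): the r=2.5 cylinder gives a regular 32-gon of circumradius 2.5 (constant along its height) (perimeter = 2·32·2.500·sin(180°/32) = 15.68 mm); the cylinder at (11.5, 3): section is a regular 32-gon, circumradius r=8 (perimeter = 2·32·8.000·sin(180°/32) = 50.18 mm); Merging all regions: the 2 present regions are separate (no shared area or edge), so areas and boundary lengths simply add and each stays a separate island — boundary = 65.87 mm; the sphere at (3, 12.5) is absent (|z−center|=21.120 > r=11); Taking the union: only that combined region is present, so the union is just that shape — boundary = 65.87 mm. So its perimeter = 65.87 mm. Layer 9 is larger (65.87 vs 15.68 mm).

layer 9 (z = 2.88 mm)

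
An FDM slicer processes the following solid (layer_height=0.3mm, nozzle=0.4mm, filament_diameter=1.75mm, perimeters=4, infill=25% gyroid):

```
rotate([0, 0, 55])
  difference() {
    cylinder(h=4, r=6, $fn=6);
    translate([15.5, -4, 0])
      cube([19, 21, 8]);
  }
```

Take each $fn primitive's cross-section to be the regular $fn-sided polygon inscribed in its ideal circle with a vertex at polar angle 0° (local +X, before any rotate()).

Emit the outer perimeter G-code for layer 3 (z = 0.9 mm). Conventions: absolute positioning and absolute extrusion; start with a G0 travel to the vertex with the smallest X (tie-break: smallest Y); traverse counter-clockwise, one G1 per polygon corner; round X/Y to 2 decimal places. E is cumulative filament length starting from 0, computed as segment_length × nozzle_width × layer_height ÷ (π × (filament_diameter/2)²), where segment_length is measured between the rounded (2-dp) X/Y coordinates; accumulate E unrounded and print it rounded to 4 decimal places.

G0 X-5.98 Y0.52 Z0.90
G1 X-3.44 Y-4.91 E0.2991
G1 X2.54 Y-5.44 E0.5986
G1 X5.98 Y-0.52 E0.8981
G1 X3.44 Y4.91 E1.1972
G1 X-2.54 Y5.44 E1.4967
G1 X-5.98 Y0.52 E1.7962

At z = 0.9 mm: the r=6 cylinder gives a regular 6-gon of circumradius 6 (constant along its height); the 19×21 cube at (15.5, -4) contributes its full rectangle; Taking the first minus the rest: starting from the r=6 cylinder, the 19×21 cube at (15.5, -4) misses the remaining region (no effect) — 1 connected region; (rotated 55° about Z; rotation is an isometry so areas/perimeters/island counts are preserved). The outline is a single polygon with 6 vertices. Extrusion per mm of travel: 0.4 × 0.3 / (π × 0.875²) = 0.049890. Accumulating E over each segment gives final E = 1.7962.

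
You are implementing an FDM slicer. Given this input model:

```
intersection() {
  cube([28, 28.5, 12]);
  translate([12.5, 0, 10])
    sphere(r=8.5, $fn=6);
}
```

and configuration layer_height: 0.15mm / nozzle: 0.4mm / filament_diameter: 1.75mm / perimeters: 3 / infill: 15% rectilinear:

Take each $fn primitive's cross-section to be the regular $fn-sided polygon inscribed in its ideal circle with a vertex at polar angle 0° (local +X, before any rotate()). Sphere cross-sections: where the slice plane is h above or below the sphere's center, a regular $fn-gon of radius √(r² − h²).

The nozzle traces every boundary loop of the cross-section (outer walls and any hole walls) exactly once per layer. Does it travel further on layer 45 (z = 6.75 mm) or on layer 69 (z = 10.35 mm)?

Layer 45 (z = 6.75): the 28×28.5 cube contributes its full rectangle (perimeter 113.00 mm); the r=8.5 sphere at (12.5, 0) contributes a regular 6-gon of circumradius √(8.5²−3.25²) = 7.854 (perimeter = 2·6·7.854·sin(180°/6) = 47.12 mm); After intersecting: the r=8.5 sphere at (12.5, 0) partially overlaps the 28×28.5 cube; clipping to the common part keeps 80.13 mm² — boundary = 39.27 mm. So its perimeter = 39.27 mm. Layer 69 (z = 10.35): the cube (footprint 28×28.5) is included at this height (perimeter 113.00 mm); the r=8.5 sphere at (12.5, 0) slices to a regular 6-gon of circumradius 8.493 (√(r²−h²) with h=0.35 from center) (perimeter = 2·6·8.493·sin(180°/6) = 50.96 mm); Taking the intersection: the r=8.5 sphere at (12.5, 0) partially overlaps the 28×28.5 cube; clipping to the common part keeps 93.70 mm² — boundary = 42.46 mm. So its perimeter = 42.46 mm. Layer 69 is larger (42.46 vs 39.27 mm).

layer 69 (z = 10.35 mm)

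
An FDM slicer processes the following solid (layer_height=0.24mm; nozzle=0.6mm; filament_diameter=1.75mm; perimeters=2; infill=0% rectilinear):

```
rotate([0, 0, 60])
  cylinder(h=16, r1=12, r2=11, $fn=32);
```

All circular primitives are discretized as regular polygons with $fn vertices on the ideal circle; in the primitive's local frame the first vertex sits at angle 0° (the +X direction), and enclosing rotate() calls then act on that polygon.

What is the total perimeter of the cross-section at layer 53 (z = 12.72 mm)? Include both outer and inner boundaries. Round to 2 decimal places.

70.29 mm

At z = 12.72 mm: the cone contributes a regular 32-gon of circumradius 11.205 (interpolated between r1=12 and r2=11 at t=0.795) (perimeter = 2·32·11.205·sin(180°/32) = 70.29 mm); (whole slice rotated 60° about Z — lengths, areas and connectivity unchanged). Overall, the cross-section is a single solid region. Total boundary length (outer) = 70.29 mm.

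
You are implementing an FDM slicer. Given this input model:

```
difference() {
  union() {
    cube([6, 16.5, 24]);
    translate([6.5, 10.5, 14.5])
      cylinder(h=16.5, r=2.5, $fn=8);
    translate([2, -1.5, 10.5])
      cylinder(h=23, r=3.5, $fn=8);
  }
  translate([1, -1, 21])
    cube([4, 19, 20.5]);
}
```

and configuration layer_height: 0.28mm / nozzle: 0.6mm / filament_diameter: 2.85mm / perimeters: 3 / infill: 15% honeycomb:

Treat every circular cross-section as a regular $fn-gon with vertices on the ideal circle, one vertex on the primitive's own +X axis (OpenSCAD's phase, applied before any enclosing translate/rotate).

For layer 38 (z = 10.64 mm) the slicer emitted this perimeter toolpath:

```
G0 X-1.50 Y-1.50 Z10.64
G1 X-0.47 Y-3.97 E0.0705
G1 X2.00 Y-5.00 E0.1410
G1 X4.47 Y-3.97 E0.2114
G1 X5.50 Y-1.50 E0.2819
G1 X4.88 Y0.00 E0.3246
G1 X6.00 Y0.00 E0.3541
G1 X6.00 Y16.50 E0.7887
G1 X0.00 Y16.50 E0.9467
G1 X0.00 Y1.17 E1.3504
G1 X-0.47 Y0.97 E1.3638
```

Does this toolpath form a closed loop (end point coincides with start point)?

no

Start point (G0): (-1.50, -1.50). End point (last G1): the path does not return to the start — open.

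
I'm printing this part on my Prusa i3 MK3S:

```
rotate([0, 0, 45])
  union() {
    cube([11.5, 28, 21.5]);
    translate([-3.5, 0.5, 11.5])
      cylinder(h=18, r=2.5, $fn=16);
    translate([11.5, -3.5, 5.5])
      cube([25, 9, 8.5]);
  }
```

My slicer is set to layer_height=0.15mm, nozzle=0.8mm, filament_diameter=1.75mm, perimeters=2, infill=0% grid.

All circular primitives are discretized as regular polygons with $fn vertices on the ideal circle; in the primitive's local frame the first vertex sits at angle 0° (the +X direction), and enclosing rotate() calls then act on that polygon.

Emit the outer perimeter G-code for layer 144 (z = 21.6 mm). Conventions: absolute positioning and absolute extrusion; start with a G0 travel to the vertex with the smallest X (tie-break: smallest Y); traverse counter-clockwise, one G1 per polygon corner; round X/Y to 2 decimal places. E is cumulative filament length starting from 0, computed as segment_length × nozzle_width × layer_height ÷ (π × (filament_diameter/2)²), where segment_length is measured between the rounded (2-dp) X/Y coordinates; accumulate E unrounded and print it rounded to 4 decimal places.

G0 X-5.33 Y-2.12 Z21.60
G1 X-5.14 Y-3.08 E0.0488
G1 X-4.60 Y-3.89 E0.0974
G1 X-3.79 Y-4.43 E0.1460
G1 X-2.83 Y-4.62 E0.1948
G1 X-1.87 Y-4.43 E0.2436
G1 X-1.06 Y-3.89 E0.2922
G1 X-0.52 Y-3.08 E0.3407
G1 X-0.33 Y-2.12 E0.3896
G1 X-0.52 Y-1.16 E0.4384
G1 X-1.06 Y-0.35 E0.4870
G1 X-1.87 Y0.19 E0.5355
G1 X-2.83 Y0.38 E0.5844
G1 X-3.79 Y0.19 E0.6332
G1 X-4.60 Y-0.35 E0.6817
G1 X-5.14 Y-1.16 E0.7303
G1 X-5.33 Y-2.12 E0.7791

At z = 21.6 mm: the cube does not reach this height (z outside [0, 21.5]); the r=2.5 cylinder at (-3.5, 0.5) contributes a regular 16-gon of circumradius 2.5; the cube at (11.5, -3.5) does not reach this height (z outside [5.5, 14]); Merging all regions: only the r=2.5 cylinder at (-3.5, 0.5) is present, so the union is just that shape — 1 connected region; (rotated 45° about Z; rotation is an isometry so areas/perimeters/island counts are preserved). The outline is a single polygon with 16 vertices. Extrusion per mm of travel: 0.8 × 0.15 / (π × 0.875²) = 0.049890. Accumulating E over each segment gives final E = 0.7791.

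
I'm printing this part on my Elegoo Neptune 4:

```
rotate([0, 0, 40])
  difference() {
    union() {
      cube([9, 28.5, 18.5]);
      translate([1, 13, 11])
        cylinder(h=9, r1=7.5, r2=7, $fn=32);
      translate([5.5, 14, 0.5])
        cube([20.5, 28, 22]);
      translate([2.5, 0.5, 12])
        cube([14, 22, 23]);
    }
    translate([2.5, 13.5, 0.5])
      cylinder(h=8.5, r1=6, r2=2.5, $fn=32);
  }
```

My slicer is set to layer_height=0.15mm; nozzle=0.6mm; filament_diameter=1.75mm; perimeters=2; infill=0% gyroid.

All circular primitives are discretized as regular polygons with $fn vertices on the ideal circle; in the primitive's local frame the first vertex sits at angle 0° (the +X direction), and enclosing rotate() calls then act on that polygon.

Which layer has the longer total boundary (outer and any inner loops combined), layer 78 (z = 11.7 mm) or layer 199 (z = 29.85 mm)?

layer 78 (z = 11.7 mm)

Layer 78 (z = 11.7): the 9×28.5 cube contributes its full rectangle (perimeter 75.00 mm); the cone at (1, 13): at t=0.078 of its height the radius interpolates to r₁+(r₂−r₁)t = 7.461, giving a regular 32-gon of that circumradius (perimeter = 2·32·7.461·sin(180°/32) = 46.80 mm); the cube at (5.5, 14) (footprint 20.5×28) is included at this height (perimeter 97.00 mm); the cube at (2.5, 0.5) does not reach this height (z outside [12, 35]); Combining (union): the regions partially overlap (shared area 152.46 mm²), so the edge portions inside another operand are dropped and the merged outline is re-measured after clipping — boundary = 142.67 mm; the cone at (2.5, 13.5) is absent (z outside [0.5, 9]); Subtracting the remaining from the first: none of the subtracted shapes is present at this height, so the result so far is unchanged — boundary = 142.67 mm; (whole slice rotated 40° about Z — lengths, areas and connectivity unchanged). So its perimeter = 142.67 mm. Layer 199 (z = 29.85): the cube does not reach this height (z outside [0, 18.5]); the cone at (1, 13) is absent (z outside [11, 20]); the cube at (5.5, 14) does not reach this height (z outside [0.5, 22.5]); the 14×22 cube at (2.5, 0.5) contributes its full rectangle (perimeter 72.00 mm); Combining (union): only the 14×22 cube at (2.5, 0.5) is present, so the union is just that shape — boundary = 72.00 mm; the cone at (2.5, 13.5) is not intersected at this z (z outside [0.5, 9]); Subtracting the remaining from the first: none of the subtracted shapes is present at this height, so the result so far is unchanged — boundary = 72.00 mm; (whole slice rotated 40° about Z — lengths, areas and connectivity unchanged). So its perimeter = 72.00 mm. Layer 78 is larger (142.67 vs 72.00 mm).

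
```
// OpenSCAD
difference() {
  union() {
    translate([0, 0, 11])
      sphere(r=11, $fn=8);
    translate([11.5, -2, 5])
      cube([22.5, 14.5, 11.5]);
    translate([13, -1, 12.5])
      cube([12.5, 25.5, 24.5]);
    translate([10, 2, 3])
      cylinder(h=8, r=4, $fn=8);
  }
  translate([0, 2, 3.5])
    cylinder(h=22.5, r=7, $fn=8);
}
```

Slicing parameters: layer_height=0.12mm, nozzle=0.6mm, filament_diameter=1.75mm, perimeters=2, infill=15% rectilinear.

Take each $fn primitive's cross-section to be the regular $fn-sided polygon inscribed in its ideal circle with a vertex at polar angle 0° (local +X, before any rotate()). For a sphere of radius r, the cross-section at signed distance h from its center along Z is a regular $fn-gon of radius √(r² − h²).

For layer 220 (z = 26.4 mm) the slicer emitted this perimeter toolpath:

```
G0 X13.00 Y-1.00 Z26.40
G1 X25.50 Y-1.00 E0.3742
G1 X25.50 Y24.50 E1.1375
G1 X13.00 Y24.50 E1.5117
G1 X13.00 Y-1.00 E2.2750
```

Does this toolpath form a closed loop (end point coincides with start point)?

Start point (G0): (13.00, -1.00). End point (last G1): the path returns to the start — closed.

yes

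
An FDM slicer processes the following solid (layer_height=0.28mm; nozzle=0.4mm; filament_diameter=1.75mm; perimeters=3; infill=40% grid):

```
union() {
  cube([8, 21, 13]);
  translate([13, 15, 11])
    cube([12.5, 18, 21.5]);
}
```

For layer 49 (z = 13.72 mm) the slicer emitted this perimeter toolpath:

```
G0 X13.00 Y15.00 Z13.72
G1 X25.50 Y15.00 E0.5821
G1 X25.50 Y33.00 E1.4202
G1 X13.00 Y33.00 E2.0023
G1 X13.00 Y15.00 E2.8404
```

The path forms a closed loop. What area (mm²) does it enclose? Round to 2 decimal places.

Apply the shoelace formula to the sequence of (X, Y) vertices; enclosed area = 225.00 mm².

225.00 mm²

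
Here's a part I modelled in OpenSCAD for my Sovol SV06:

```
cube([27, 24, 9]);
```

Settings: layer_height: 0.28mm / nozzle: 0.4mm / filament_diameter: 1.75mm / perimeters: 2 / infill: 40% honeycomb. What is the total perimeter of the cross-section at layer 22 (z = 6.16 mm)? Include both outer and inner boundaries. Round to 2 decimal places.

102.00 mm

At z = 6.16 mm: the cube is present — its section is the full 27×24 rectangle (perimeter 102.00 mm). Overall, the cross-section is a single solid region. Total boundary length (outer) = 102.00 mm.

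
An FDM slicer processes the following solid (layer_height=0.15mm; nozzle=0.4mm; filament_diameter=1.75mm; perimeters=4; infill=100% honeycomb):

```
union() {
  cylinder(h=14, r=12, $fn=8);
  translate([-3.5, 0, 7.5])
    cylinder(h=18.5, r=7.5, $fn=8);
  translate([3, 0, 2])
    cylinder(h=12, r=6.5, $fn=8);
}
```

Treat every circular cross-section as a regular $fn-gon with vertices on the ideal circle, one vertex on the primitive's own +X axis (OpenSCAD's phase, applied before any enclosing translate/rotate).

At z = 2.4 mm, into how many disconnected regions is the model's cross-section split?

1

At z = 2.4 mm: the cylinder: section is a regular 8-gon, circumradius r=12; the cylinder at (-3.5, 0) is absent (z outside [7.5, 26]); the r=6.5 cylinder at (3, 0) gives a regular 8-gon of circumradius 6.5 (constant along its height); Merging all regions: the r=6.5 cylinder at (3, 0) lies entirely inside the r=12 cylinder, so the union is just the r=12 cylinder — 1 connected region. The result has 1 disconnected region.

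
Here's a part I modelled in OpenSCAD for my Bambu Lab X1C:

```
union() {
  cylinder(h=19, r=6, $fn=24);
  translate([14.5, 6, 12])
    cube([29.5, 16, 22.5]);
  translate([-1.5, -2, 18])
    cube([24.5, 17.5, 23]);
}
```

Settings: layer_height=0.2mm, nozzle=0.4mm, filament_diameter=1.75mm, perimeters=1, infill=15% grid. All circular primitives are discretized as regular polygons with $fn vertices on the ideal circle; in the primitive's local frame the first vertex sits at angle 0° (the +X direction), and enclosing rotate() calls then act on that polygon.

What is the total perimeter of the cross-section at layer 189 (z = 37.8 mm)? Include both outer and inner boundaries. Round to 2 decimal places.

At z = 37.8 mm: the cylinder is not intersected at this z (z outside [0, 19]); the cube at (14.5, 6) is not intersected at this z (z outside [12, 34.5]); the cube at (-1.5, -2) is present — its section is the full 24.5×17.5 rectangle (perimeter 84.00 mm); Combining (union): only the 24.5×17.5 cube at (-1.5, -2) is present, so the union is just that shape — boundary = 84.00 mm. Overall, the cross-section is a single solid region. Total boundary length (outer) = 84.00 mm.

84.00 mm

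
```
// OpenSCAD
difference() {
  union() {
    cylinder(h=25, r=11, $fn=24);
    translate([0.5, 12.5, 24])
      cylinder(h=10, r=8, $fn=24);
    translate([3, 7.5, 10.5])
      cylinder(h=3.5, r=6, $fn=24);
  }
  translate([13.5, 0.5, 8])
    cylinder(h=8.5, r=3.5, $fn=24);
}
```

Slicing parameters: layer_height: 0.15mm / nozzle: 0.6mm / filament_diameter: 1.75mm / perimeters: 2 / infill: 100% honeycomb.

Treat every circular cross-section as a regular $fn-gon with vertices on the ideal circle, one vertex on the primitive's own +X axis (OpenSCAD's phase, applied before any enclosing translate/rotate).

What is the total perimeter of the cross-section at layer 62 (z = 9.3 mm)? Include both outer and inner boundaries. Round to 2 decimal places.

At z = 9.3 mm: the r=11 cylinder gives a regular 24-gon of circumradius 11 (constant along its height) (perimeter = 2·24·11.000·sin(180°/24) = 68.92 mm); the cylinder at (0.5, 12.5) is not intersected at this z (z outside [24, 34]); the cylinder at (3, 7.5) does not reach this height (z outside [10.5, 14]); Taking the union: only the r=11 cylinder is present, so the union is just that shape — boundary = 68.92 mm; the r=3.5 cylinder at (13.5, 0.5) contributes a regular 24-gon of circumradius 3.5 (perimeter = 2·24·3.500·sin(180°/24) = 21.93 mm); After the difference (first − rest): starting from the result so far, the r=3.5 cylinder at (13.5, 0.5) partially overlaps it — only the 2.56 mm² overlap (of its 38.05 mm²) is removed, clipping the outline — boundary = 69.21 mm. Overall, the cross-section is a single solid region. Total boundary length (outer) = 69.21 mm.

69.21 mm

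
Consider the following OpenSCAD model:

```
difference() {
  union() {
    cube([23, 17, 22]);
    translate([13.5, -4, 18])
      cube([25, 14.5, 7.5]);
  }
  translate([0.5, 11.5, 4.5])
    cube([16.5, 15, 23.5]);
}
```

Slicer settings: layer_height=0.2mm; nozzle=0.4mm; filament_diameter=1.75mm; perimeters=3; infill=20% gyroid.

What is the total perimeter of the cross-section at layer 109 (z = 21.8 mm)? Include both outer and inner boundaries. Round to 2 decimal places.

130.00 mm

At z = 21.8 mm: the cube is present — its section is the full 23×17 rectangle (perimeter 80.00 mm); the cube at (13.5, -4) (footprint 25×14.5) is included at this height (perimeter 79.00 mm); Taking the union: the regions partially overlap (shared area 99.75 mm²), so the edge portions inside another operand are dropped and the merged outline is re-measured after clipping — boundary = 119.00 mm; the cube at (0.5, 11.5) (footprint 16.5×15) is included at this height (perimeter 63.00 mm); After the difference (first − rest): starting from that combined region, the 16.5×15 cube at (0.5, 11.5) partially overlaps it — only the 90.75 mm² overlap (of its 247.50 mm²) is removed, clipping the outline — boundary = 130.00 mm. Overall, the cross-section is a single solid region. Total boundary length (outer) = 130.00 mm.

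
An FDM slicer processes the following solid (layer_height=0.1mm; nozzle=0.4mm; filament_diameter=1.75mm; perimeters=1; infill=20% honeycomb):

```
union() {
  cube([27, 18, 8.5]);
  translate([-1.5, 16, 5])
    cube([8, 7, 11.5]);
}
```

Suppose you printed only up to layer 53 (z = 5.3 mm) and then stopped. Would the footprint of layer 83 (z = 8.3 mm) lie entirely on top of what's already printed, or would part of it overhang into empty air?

Compare the two slices. At z = 5.3: the 27×18 cube contributes its full rectangle (area 486.00 mm²); the cube at (-1.5, 16) (footprint 8×7) is included at this height (area 56.00 mm²); Taking the union: the regions partially overlap — summed areas 542.00 mm² minus the doubly-counted overlap 13.00 mm² gives 529.00 mm² — area = 529.00 mm². At z = 8.3: the 27×18 cube contributes its full rectangle (area 486.00 mm²); the cube at (-1.5, 16) is present — its section is the full 8×7 rectangle (area 56.00 mm²); Taking the union: the regions partially overlap — summed areas 542.00 mm² minus the doubly-counted overlap 13.00 mm² gives 529.00 mm² — area = 529.00 mm². Checking containment: the cross-section at z = 8.3 is a subset of the cross-section at z = 5.3.

entirely on top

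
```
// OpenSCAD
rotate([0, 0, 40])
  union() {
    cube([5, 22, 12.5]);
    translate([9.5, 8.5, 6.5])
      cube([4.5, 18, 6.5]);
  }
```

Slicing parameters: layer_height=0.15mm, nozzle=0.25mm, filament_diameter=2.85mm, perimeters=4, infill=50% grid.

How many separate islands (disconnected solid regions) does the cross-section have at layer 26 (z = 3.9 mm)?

1

At z = 3.9 mm: the cube (footprint 5×22) is included at this height; the cube at (9.5, 8.5) does not reach this height (z outside [6.5, 13]); Merging all regions: only the 5×22 cube is present, so the union is just that shape — 1 connected region; (whole slice rotated 40° about Z — lengths, areas and connectivity unchanged). Overall, the cross-section is a single solid region. Island count = 1.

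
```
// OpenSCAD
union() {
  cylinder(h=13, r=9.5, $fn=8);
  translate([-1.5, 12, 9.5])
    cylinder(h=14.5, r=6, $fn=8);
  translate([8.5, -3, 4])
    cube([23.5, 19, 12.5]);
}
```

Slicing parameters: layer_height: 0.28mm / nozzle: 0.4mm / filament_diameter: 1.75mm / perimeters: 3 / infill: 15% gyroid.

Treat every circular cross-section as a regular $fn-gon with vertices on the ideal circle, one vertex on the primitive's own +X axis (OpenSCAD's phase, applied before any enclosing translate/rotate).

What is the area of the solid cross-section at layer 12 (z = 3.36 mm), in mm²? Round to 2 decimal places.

255.27 mm²

At z = 3.36 mm: the cylinder: section is a regular 8-gon, circumradius r=9.5 (area = (8/2)·9.500²·sin(360°/8) = 255.27 mm²); the cylinder at (-1.5, 12) is not intersected at this z (z outside [9.5, 24]); the cube at (8.5, -3) does not reach this height (z outside [4, 16.5]); Taking the union: only the r=9.5 cylinder is present, so the union is just that shape — area = 255.27 mm². Overall, the cross-section is a single solid region. Net area = 255.27 mm².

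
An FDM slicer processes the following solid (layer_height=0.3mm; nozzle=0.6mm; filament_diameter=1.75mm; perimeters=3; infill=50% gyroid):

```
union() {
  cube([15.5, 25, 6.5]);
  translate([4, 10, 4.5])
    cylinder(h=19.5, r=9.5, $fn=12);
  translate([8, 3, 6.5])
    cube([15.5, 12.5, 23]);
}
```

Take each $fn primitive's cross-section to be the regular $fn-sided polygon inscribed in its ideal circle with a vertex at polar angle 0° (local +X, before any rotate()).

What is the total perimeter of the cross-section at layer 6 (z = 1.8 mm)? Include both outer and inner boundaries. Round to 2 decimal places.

At z = 1.8 mm: the cube (footprint 15.5×25) is included at this height (perimeter 81.00 mm); the cylinder at (4, 10) does not reach this height (z outside [4.5, 24]); the cube at (8, 3) is not intersected at this z (z outside [6.5, 29.5]); Combining (union): only the 15.5×25 cube is present, so the union is just that shape — boundary = 81.00 mm. Overall, the cross-section is a single solid region. Total boundary length (outer) = 81.00 mm.

81.00 mm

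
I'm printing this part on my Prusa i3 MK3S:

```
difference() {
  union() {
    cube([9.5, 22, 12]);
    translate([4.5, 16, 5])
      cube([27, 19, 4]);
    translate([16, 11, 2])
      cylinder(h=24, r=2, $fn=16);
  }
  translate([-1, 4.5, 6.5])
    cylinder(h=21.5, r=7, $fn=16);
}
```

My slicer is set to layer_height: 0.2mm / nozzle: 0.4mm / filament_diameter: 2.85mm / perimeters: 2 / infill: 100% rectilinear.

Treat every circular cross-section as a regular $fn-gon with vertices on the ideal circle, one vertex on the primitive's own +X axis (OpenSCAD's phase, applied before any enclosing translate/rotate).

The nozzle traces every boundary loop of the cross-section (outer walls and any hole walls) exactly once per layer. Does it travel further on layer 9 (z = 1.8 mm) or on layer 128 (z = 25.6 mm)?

Layer 9 (z = 1.8): the cube is present — its section is the full 9.5×22 rectangle (perimeter 63.00 mm); the cube at (4.5, 16) does not reach this height (z outside [5, 9]); the cylinder at (16, 11) is not intersected at this z (z outside [2, 26]); Taking the union: only the 9.5×22 cube is present, so the union is just that shape — boundary = 63.00 mm; the cylinder at (-1, 4.5) is absent (z outside [6.5, 28]); Taking the first minus the rest: none of the subtracted shapes is present at this height, so that combined region is unchanged — boundary = 63.00 mm. So its perimeter = 63.00 mm. Layer 128 (z = 25.6): the cube is not intersected at this z (z outside [0, 12]); the cube at (4.5, 16) is not intersected at this z (z outside [5, 9]); the cylinder at (16, 11): section is a regular 16-gon, circumradius r=2 (perimeter = 2·16·2.000·sin(180°/16) = 12.49 mm); Combining (union): only the r=2 cylinder at (16, 11) is present, so the union is just that shape — boundary = 12.49 mm; the r=7 cylinder at (-1, 4.5) gives a regular 16-gon of circumradius 7 (constant along its height) (perimeter = 2·16·7.000·sin(180°/16) = 43.70 mm); After the difference (first − rest): starting from the result so far, the r=7 cylinder at (-1, 4.5) misses the remaining region (no effect) — boundary = 12.49 mm. So its perimeter = 12.49 mm. Layer 9 is larger (63.00 vs 12.49 mm).

layer 9 (z = 1.8 mm)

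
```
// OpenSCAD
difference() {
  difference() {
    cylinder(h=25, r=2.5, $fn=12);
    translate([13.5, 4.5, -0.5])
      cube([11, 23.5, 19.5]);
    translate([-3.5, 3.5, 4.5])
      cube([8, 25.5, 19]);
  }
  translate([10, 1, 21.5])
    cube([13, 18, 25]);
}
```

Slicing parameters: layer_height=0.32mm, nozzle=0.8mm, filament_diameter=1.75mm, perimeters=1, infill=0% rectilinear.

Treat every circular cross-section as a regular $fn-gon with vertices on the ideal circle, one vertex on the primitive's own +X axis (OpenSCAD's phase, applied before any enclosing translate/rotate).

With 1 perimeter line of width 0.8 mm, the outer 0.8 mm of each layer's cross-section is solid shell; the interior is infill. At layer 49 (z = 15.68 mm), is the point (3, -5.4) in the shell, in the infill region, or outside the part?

At z = 15.68 mm: the r=2.5 cylinder gives a regular 12-gon of circumradius 2.5 (constant along its height); the 11×23.5 cube at (13.5, 4.5) contributes its full rectangle; the 8×25.5 cube at (-3.5, 3.5) contributes its full rectangle; Taking the first minus the rest: starting from the r=2.5 cylinder, the 11×23.5 cube at (13.5, 4.5) misses the remaining region (no effect); the 8×25.5 cube at (-3.5, 3.5) misses the remaining region (no effect) — 1 connected region; the cube at (10, 1) does not reach this height (z outside [21.5, 46.5]); Subtracting the remaining from the first: none of the subtracted shapes is present at this height, so that combined region is unchanged — 1 connected region. Overall, the cross-section is a single solid region. The nearest boundary edge runs (2.17, -1.25)→(1.25, -2.17); distance from the point to it = 3.68 mm. The point is not inside any of the regions above, so it lies outside the cross-section (3.68 mm from the nearest boundary).

outside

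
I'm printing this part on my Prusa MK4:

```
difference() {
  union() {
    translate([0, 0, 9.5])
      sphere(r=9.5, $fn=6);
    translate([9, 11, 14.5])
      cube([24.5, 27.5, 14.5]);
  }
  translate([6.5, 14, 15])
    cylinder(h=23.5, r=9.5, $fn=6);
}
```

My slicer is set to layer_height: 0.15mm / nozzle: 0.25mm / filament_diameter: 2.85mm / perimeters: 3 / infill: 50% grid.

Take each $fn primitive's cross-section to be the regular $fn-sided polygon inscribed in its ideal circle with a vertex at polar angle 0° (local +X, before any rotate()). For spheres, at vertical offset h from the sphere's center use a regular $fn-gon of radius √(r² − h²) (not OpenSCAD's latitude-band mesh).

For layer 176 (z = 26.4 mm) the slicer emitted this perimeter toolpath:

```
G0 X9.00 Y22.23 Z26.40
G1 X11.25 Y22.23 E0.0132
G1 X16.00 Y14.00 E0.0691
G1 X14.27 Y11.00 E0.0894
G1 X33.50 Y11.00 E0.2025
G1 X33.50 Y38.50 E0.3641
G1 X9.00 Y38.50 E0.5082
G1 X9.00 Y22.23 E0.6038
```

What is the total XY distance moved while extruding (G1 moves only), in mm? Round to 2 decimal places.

102.72 mm

Sum the Euclidean lengths of each G1 segment: total = 102.72 mm.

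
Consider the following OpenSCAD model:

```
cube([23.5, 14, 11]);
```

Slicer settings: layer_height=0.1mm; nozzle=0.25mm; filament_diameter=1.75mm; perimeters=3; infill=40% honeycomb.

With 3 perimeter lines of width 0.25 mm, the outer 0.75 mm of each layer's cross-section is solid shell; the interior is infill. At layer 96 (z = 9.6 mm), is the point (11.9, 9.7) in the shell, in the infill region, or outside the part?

infill

At z = 9.6 mm: the cube (footprint 23.5×14) is included at this height. Overall, the cross-section is a single solid region. The nearest boundary edge runs (23.50, 14.00)→(0.00, 14.00); distance from the point to it = 4.30 mm. The point is inside the cross-section and 4.30 mm from the nearest boundary — more than the 0.75 mm shell width (3 × 0.25), so it's in the infill interior.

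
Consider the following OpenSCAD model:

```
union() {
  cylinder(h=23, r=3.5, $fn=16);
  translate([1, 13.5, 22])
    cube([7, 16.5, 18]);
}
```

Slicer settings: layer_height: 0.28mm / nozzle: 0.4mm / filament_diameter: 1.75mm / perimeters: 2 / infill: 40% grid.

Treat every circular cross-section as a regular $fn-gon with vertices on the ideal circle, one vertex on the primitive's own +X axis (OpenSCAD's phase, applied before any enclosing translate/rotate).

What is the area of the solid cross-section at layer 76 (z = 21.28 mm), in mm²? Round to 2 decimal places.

37.50 mm²

At z = 21.28 mm: the r=3.5 cylinder gives a regular 16-gon of circumradius 3.5 (constant along its height) (area = (16/2)·3.500²·sin(360°/16) = 37.50 mm²); the cube at (1, 13.5) is not intersected at this z (z outside [22, 40]); Taking the union: only the r=3.5 cylinder is present, so the union is just that shape — area = 37.50 mm². Overall, the cross-section is a single solid region. Net area = 37.50 mm².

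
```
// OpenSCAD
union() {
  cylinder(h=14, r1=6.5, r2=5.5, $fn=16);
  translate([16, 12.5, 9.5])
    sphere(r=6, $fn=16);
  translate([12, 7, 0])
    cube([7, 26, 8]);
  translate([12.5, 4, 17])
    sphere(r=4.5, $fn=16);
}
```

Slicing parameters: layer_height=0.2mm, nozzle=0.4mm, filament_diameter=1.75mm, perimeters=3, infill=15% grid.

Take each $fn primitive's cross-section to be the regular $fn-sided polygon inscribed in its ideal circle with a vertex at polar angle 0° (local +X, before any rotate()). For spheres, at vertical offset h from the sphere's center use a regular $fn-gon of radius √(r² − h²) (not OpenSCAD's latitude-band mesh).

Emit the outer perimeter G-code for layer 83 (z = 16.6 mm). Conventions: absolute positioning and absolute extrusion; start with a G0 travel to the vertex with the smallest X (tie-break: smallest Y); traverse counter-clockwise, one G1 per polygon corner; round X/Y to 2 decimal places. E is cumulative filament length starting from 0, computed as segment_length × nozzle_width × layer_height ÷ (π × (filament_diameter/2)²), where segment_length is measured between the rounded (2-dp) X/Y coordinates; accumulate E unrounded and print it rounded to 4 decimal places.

G0 X8.02 Y4.00 Z16.60
G1 X8.36 Y2.28 E0.0583
G1 X9.33 Y0.83 E0.1163
G1 X10.78 Y-0.14 E0.1744
G1 X12.50 Y-0.48 E0.2327
G1 X14.22 Y-0.14 E0.2910
G1 X15.67 Y0.83 E0.3490
G1 X16.64 Y2.28 E0.4070
G1 X16.98 Y4.00 E0.4654
G1 X16.64 Y5.72 E0.5237
G1 X15.67 Y7.17 E0.5817
G1 X14.22 Y8.14 E0.6397
G1 X12.50 Y8.48 E0.6980
G1 X10.78 Y8.14 E0.7563
G1 X9.33 Y7.17 E0.8144
G1 X8.36 Y5.72 E0.8724
G1 X8.02 Y4.00 E0.9307

At z = 16.6 mm: the cone is absent (z outside [0, 14]); the sphere at (16, 12.5) does not reach this height (|z−center|=7.100 > r=6); the cube at (12, 7) is not intersected at this z (z outside [0, 8]); the r=4.5 sphere at (12.5, 4) contributes a regular 16-gon of circumradius √(4.5²−0.4²) = 4.482; Merging all regions: only the r=4.5 sphere at (12.5, 4) is present, so the union is just that shape — 1 connected region. The outline is a single polygon with 16 vertices. Extrusion per mm of travel: 0.4 × 0.2 / (π × 0.875²) = 0.033260. Accumulating E over each segment gives final E = 0.9307.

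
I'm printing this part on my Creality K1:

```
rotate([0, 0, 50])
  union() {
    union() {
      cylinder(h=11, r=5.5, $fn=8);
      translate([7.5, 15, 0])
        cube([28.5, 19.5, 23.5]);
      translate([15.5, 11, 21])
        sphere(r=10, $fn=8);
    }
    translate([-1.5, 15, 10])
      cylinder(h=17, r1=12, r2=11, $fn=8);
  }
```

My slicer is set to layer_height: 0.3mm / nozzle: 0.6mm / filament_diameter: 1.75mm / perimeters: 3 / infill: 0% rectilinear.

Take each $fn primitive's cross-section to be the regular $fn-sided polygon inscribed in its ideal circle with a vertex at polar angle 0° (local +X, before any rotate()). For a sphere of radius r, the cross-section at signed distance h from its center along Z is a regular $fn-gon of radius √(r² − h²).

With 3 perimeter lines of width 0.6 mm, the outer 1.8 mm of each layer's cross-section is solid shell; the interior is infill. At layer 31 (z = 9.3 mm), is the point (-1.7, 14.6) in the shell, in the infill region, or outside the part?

At z = 9.3 mm: the r=5.5 cylinder contributes a regular 8-gon of circumradius 5.5; the 28.5×19.5 cube at (7.5, 15) contributes its full rectangle; the sphere at (15.5, 11) does not reach this height (|z−center|=11.700 > r=10); Merging all regions: the 2 present regions are separate (no shared area or edge), so areas and boundary lengths simply add and each stays a separate island — 2 connected regions; the cone at (-1.5, 15) is not intersected at this z (z outside [10, 27]); Taking the union: only the result so far is present, so the union is just that shape — 2 connected regions; (whole slice rotated 50° about Z — lengths, areas and connectivity unchanged). Overall, the cross-section has 2 separate islands. Undo the 50° rotation: the query point maps to (10.092, 10.687) in the un-rotated model frame. The nearest boundary edge runs (36.00, 15.00)→(7.50, 15.00); distance from the point to it = 4.31 mm. The point is not inside any of the regions above, so it lies outside the cross-section (4.31 mm from the nearest boundary).

outside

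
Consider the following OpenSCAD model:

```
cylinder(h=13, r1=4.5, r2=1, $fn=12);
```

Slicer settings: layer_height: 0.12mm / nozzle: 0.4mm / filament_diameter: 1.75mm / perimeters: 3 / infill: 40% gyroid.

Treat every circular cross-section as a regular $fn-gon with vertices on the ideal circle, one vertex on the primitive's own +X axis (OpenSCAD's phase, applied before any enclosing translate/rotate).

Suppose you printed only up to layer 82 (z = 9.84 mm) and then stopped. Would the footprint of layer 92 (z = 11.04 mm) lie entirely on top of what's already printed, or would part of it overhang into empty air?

Compare the two slices. At z = 9.84: the cone: at t=0.757 of its height the radius interpolates to r₁+(r₂−r₁)t = 1.851, giving a regular 12-gon of that circumradius (area = (12/2)·1.851²·sin(360°/12) = 10.28 mm²). At z = 11.04: the cone contributes a regular 12-gon of circumradius 1.528 (interpolated between r1=4.5 and r2=1 at t=0.849) (area = (12/2)·1.528²·sin(360°/12) = 7.00 mm²). Checking containment: the cross-section at z = 11.04 is a subset of the cross-section at z = 9.84.

entirely on top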